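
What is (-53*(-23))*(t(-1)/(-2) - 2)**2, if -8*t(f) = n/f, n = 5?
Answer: 1668811/256 ≈ 6518.8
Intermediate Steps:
t(f) = -5/(8*f)
(-53*(-23))*(t(-1)/(-2) - 2)**2 = (-53*(-23))*(-5/8/(-1)/(-2) - 2)**2 = 1219*(-5/8*(-1)*(-1/2) - 2)**2 = 1219*((5/8)*(-1/2) - 2)**2 = 1219*(-5/16 - 2)**2 = 1219*(-37/16)**2 = 1219*(1369/256) = 1668811/256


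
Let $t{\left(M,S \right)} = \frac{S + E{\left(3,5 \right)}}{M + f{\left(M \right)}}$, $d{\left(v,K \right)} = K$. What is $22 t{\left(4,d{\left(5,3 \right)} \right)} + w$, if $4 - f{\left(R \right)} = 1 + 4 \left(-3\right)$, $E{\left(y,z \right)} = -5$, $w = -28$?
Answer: $- \frac{576}{19} \approx -30.316$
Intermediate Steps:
$f{\left(R \right)} = 15$ ($f{\left(R \right)} = 4 - \left(1 + 4 \left(-3\right)\right) = 4 - \left(1 - 12\right) = 4 - -11 = 4 + 11 = 15$)
$t{\left(M,S \right)} = \frac{-5 + S}{15 + M}$ ($t{\left(M,S \right)} = \frac{S - 5}{M + 15} = \frac{-5 + S}{15 + M}$)
$22 t{\left(4,d{\left(5,3 \right)} \right)} + w = 22 \frac{-5 + 3}{15 + 4} - 28 = 22 \cdot \frac{1}{19} \left(-2\right) - 28 = 22 \left(- \frac{2}{19}\right) - 28 = - \frac{44}{19} - 28 = - \frac{576}{19}$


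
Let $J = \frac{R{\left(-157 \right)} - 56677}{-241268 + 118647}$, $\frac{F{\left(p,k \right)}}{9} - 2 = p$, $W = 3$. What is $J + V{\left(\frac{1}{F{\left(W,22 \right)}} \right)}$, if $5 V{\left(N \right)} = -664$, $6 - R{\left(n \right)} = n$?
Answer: $- \frac{81137774}{613105} \approx -132.34$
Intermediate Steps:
$R{\left(n \right)} = 6 - n$
$F{\left(p,k \right)} = 18 + 9 p$
$V{\left(N \right)} = - \frac{664}{5}$ ($V{\left(N \right)} = \frac{1}{5} \left(-664\right) = - \frac{664}{5}$)
$J = \frac{56514}{122621}$ ($J = \frac{\left(6 - -157\right) - 56677}{-241268 + 118647} = \frac{\left(6 + 157\right) - 56677}{-122621} = \left(163 - 56677\right) \left(- \frac{1}{122621}\right) = \left(-56514\right) \left(- \frac{1}{122621}\right) = \frac{56514}{122621} \approx 0.46088$)
$J + V{\left(\frac{1}{F{\left(W,22 \right)}} \right)} = \frac{56514}{122621} - \frac{664}{5} = - \frac{81137774}{613105}$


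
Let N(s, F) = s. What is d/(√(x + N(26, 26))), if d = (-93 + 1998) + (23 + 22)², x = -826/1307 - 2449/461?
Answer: 3930*√7280980252471/12084073 ≈ 877.55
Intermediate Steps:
x = -3581629/602527 (x = -826*1/1307 - 2449*1/461 = -826/1307 - 2449/461 = -3581629/602527 ≈ -5.9443)
d = 3930 (d = 1905 + 45² = 1905 + 2025 = 3930)
d/(√(x + N(26, 26))) = 3930/(√(-3581629/602527 + 26)) = 3930/(√(12084073/602527)) = 3930/((√7280980252471/602527)) = 3930*(√7280980252471/12084073) = 3930*√7280980252471/12084073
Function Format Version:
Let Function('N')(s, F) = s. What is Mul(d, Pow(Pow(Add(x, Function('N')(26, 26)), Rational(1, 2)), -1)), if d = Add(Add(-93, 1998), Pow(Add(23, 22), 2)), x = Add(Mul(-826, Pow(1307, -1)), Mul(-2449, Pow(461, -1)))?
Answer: Mul(Rational(3930, 12084073), Pow(7280980252471, Rational(1, 2))) ≈ 877.55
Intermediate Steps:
x = Rational(-3581629, 602527) (x = Add(Mul(-826, Rational(1, 1307)), Mul(-2449, Rational(1, 461))) = Add(Rational(-826, 1307), Rational(-2449, 461)) = Rational(-3581629, 602527) ≈ -5.9443)
d = 3930 (d = Add(1905, Pow(45, 2)) = Add(1905, 2025) = 3930)
Mul(d, Pow(Pow(Add(x, Function('N')(26, 26)), Rational(1, 2)), -1)) = Mul(3930, Pow(Pow(Add(Rational(-3581629, 602527), 26), Rational(1, 2)), -1)) = Mul(3930, Pow(Pow(Rational(12084073, 602527), Rational(1, 2)), -1)) = Mul(3930, Pow(Mul(Rational(1, 602527), Pow(7280980252471, Rational(1, 2))), -1)) = Mul(3930, Mul(Rational(1, 12084073), Pow(7280980252471, Rational(1, 2)))) = Mul(Rational(3930, 12084073), Pow(7280980252471, Rational(1, 2)))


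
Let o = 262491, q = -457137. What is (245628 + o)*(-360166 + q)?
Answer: -415287183057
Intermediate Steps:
(245628 + o)*(-360166 + q) = (245628 + 262491)*(-360166 - 457137) = 508119*(-817303) = -415287183057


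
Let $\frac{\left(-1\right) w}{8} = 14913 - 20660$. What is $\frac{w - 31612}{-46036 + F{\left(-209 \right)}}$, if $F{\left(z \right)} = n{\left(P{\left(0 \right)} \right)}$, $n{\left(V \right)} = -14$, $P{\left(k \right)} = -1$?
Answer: $- \frac{2394}{7675} \approx -0.31192$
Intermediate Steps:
$w = 45976$ ($w = - 8 \left(14913 - 20660\right) = \left(-8\right) \left(-5747\right) = 45976$)
$F{\left(z \right)} = -14$
$\frac{w - 31612}{-46036 + F{\left(-209 \right)}} = \frac{45976 - 31612}{-46036 - 14} = \frac{14364}{-46050} = 14364 \left(- \frac{1}{46050}\right) = - \frac{2394}{7675}$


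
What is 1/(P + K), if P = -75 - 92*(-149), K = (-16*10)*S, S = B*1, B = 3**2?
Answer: 1/12193 ≈ 8.2014e-5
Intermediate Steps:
B = 9
S = 9 (S = 9*1 = 9)
K = -1440 (K = -16*10*9 = -160*9 = -1440)
P = 13633 (P = -75 + 13708 = 13633)
1/(P + K) = 1/(13633 - 1440) = 1/12193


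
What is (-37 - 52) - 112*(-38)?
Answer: 4167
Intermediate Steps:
(-37 - 52) - 112*(-38) = -89 + 4256 = 4167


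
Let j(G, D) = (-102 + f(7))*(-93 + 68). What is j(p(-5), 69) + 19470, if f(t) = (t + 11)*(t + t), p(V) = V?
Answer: 15720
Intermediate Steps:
f(t) = 2*t*(11 + t) (f(t) = (11 + t)*(2*t) = 2*t*(11 + t))
j(G, D) = -3750 (j(G, D) = (-102 + 2*7*(11 + 7))*(-93 + 68) = (-102 + 2*7*18)*(-25) = (-102 + 252)*(-25) = 150*(-25) = -3750)
j(p(-5), 69) + 19470 = -3750 + 19470 = 15720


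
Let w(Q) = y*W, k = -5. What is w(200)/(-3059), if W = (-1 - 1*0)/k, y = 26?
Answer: -26/15295 ≈ -0.0016999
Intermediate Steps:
W = ⅕ (W = (-1 - 1*0)/(-5) = (-1 + 0)*(-⅕) = -1*(-⅕) = ⅕ ≈ 0.20000)
w(Q) = 26/5 (w(Q) = 26*(⅕) = 26/5)
w(200)/(-3059) = (26/5)/(-3059) = (26/5)*(-1/3059) = -26/15295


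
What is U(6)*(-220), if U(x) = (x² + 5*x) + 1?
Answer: -14740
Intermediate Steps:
U(x) = 1 + x² + 5*x
U(6)*(-220) = (1 + 6² + 5*6)*(-220) = (1 + 36 + 30)*(-220) = 67*(-220) = -14740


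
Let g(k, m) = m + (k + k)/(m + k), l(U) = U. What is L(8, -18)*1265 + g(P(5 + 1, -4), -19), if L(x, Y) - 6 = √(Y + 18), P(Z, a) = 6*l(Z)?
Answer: 128779/17 ≈ 7575.2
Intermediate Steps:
P(Z, a) = 6*Z
L(x, Y) = 6 + √(18 + Y) (L(x, Y) = 6 + √(Y + 18) = 6 + √(18 + Y))
g(k, m) = m + 2*k/(k + m) (g(k, m) = m + (2*k)/(k + m) = m + 2*k/(k + m))
L(8, -18)*1265 + g(P(5 + 1, -4), -19) = (6 + √(18 - 18))*1265 + ((-19)² + 2*(6*(5 + 1)) + (6*(5 + 1))*(-19))/(6*(5 + 1) - 19) = (6 + √0)*1265 + (361 + 2*(6*6) + (6*6)*(-19))/(6*6 - 19) = (6 + 0)*1265 + (361 + 2*36 + 36*(-19))/(36 - 19) = 6*1265 + (361 + 72 - 684)/17 = 7590 + (1/17)*(-251) = 7590 - 251/17 = 128779/17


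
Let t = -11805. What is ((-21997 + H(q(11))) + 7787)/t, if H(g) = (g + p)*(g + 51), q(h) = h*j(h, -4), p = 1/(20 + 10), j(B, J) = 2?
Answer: 378047/354150 ≈ 1.0675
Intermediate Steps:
p = 1/30 ≈ 0.033333
q(h) = 2*h (q(h) = h*2 = 2*h)
H(g) = (51 + g)*(1/30 + g) (H(g) = (g + 1/30)*(g + 51) = (1/30 + g)*(51 + g) = (51 + g)*(1/30 + g))
((-21997 + H(q(11))) + 7787)/t = ((-21997 + (17/10 + (2*11)**2 + 1531*(2*11)/30)) + 7787)/(-11805) = ((-21997 + (17/10 + 22**2 + (1531/30)*22)) + 7787)*(-1/11805) = ((-21997 + (17/10 + 484 + 16841/15)) + 7787)*(-1/11805) = ((-21997 + 48253/30) + 7787)*(-1/11805) = (-611657/30 + 7787)*(-1/11805) = -378047/30*(-1/11805) = 378047/354150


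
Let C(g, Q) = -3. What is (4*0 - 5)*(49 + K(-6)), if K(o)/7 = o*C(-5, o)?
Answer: -875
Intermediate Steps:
K(o) = -21*o (K(o) = 7*(o*(-3)) = 7*(-3*o) = -21*o)
(4*0 - 5)*(49 + K(-6)) = (4*0 - 5)*(49 - 21*(-6)) = (0 - 5)*(49 + 126) = -5*175 = -875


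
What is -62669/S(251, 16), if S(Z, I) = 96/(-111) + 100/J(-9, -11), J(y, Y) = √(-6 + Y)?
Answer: 78837602/856713 - 2144846525*I*√17/3426852 ≈ 92.023 - 2580.6*I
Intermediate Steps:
S(Z, I) = -32/37 - 100*I*√17/17 (S(Z, I) = 96/(-111) + 100/(√(-6 - 11)) = 96*(-1/111) + 100/(√(-17)) = -32/37 + 100/((I*√17)) = -32/37 + 100*(-I*√17/17) = -32/37 - 100*I*√17/17)
-62669/S(251, 16) = -62669/(-32/37 - 100*I*√17/17)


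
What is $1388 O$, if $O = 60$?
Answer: $83280$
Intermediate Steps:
$1388 O = 1388 \cdot 60 = 83280$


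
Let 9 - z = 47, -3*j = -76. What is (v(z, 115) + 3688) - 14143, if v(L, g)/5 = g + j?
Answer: -29260/3 ≈ -9753.3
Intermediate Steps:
j = 76/3 (j = -⅓*(-76) = 76/3 ≈ 25.333)
z = -38 (z = 9 - 1*47 = 9 - 47 = -38)
v(L, g) = 380/3 + 5*g (v(L, g) = 5*(g + 76/3) = 5*(76/3 + g) = 380/3 + 5*g)
(v(z, 115) + 3688) - 14143 = ((380/3 + 5*115) + 3688) - 14143 = ((380/3 + 575) + 3688) - 14143 = (2105/3 + 3688) - 14143 = 13169/3 - 14143 = -29260/3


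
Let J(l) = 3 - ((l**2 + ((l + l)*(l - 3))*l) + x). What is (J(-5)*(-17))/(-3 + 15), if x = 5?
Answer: -6341/12 ≈ -528.42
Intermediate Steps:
J(l) = -2 - l**2 - 2*l**2*(-3 + l) (J(l) = 3 - ((l**2 + ((l + l)*(l - 3))*l) + 5) = 3 - ((l**2 + ((2*l)*(-3 + l))*l) + 5) = 3 - ((l**2 + (2*l*(-3 + l))*l) + 5) = 3 - ((l**2 + 2*l**2*(-3 + l)) + 5) = 3 - (5 + l**2 + 2*l**2*(-3 + l)) = 3 + (-5 - l**2 - 2*l**2*(-3 + l)) = -2 - l**2 - 2*l**2*(-3 + l))
(J(-5)*(-17))/(-3 + 15) = ((-2 - 2*(-5)**3 + 5*(-5)**2)*(-17))/(-3 + 15) = ((-2 - 2*(-125) + 5*25)*(-17))/12 = ((-2 + 250 + 125)*(-17))*(1/12) = (373*(-17))*(1/12) = -6341*1/12 = -6341/12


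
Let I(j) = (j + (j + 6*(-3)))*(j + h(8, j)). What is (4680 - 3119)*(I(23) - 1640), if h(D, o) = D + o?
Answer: -199808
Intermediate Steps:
I(j) = (-18 + 2*j)*(8 + 2*j) (I(j) = (j + (j + 6*(-3)))*(j + (8 + j)) = (j + (j - 18))*(8 + 2*j) = (j + (-18 + j))*(8 + 2*j) = (-18 + 2*j)*(8 + 2*j))
(4680 - 3119)*(I(23) - 1640) = (4680 - 3119)*((-144 - 20*23 + 4*23²) - 1640) = 1561*((-144 - 460 + 4*529) - 1640) = 1561*((-144 - 460 + 2116) - 1640) = 1561*(1512 - 1640) = 1561*(-128) = -199808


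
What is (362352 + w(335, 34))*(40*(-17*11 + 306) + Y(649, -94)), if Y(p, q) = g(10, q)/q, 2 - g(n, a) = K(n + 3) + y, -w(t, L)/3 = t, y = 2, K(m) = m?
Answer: 161685799191/94 ≈ 1.7201e+9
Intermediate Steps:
w(t, L) = -3*t
g(n, a) = -3 - n (g(n, a) = 2 - ((n + 3) + 2) = 2 - ((3 + n) + 2) = 2 - (5 + n) = 2 + (-5 - n) = -3 - n)
Y(p, q) = -13/q (Y(p, q) = (-3 - 1*10)/q = (-3 - 10)/q = -13/q)
(362352 + w(335, 34))*(40*(-17*11 + 306) + Y(649, -94)) = (362352 - 3*335)*(40*(-17*11 + 306) - 13/(-94)) = (362352 - 1005)*(40*(-187 + 306) - 13*(-1/94)) = 361347*(40*119 + 13/94) = 361347*(4760 + 13/94) = 361347*(447453/94) = 161685799191/94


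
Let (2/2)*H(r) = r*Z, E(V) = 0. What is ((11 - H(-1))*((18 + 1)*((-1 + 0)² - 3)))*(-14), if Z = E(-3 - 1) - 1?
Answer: 5320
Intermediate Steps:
Z = -1 (Z = 0 - 1 = -1)
H(r) = -r (H(r) = r*(-1) = -r)
((11 - H(-1))*((18 + 1)*((-1 + 0)² - 3)))*(-14) = ((11 - (-1)*(-1))*((18 + 1)*((-1 + 0)² - 3)))*(-14) = ((11 - 1*1)*(19*((-1)² - 3)))*(-14) = ((11 - 1)*(19*(1 - 3)))*(-14) = (10*(19*(-2)))*(-14) = (10*(-38))*(-14) = -380*(-14) = 5320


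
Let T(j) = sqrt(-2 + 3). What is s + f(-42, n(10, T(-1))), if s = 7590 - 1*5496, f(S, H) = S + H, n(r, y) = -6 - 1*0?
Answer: 2046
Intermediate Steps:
T(j) = 1 (T(j) = sqrt(1) = 1)
n(r, y) = -6 (n(r, y) = -6 + 0 = -6)
f(S, H) = H + S
s = 2094 (s = 7590 - 5496 = 2094)
s + f(-42, n(10, T(-1))) = 2094 + (-6 - 42) = 2094 - 48 = 2046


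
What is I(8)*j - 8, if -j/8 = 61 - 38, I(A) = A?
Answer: -1480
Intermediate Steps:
j = -184 (j = -8*(61 - 38) = -8*23 = -184)
I(8)*j - 8 = 8*(-184) - 8 = -1472 - 8 = -1480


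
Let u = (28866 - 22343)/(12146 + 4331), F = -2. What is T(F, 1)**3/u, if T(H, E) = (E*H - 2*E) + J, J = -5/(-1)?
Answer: 16477/6523 ≈ 2.5260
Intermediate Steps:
J = 5 (J = -5*(-1) = 5)
T(H, E) = 5 - 2*E + E*H (T(H, E) = (E*H - 2*E) + 5 = (-2*E + E*H) + 5 = 5 - 2*E + E*H)
u = 6523/16477 ≈ 0.39588
T(F, 1)**3/u = (5 - 2*1 + 1*(-2))**3/(6523/16477) = (5 - 2 - 2)**3*(16477/6523) = 1**3*(16477/6523) = 1*(16477/6523) = 16477/6523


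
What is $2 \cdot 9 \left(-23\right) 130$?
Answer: $-53820$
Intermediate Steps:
$2 \cdot 9 \left(-23\right) 130 = 18 \left(-23\right) 130 = \left(-414\right) 130 = -53820$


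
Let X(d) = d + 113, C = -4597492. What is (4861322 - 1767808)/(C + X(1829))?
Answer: -1546757/2297775 ≈ -0.67315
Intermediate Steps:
X(d) = 113 + d
(4861322 - 1767808)/(C + X(1829)) = (4861322 - 1767808)/(-4597492 + (113 + 1829)) = 3093514/(-4597492 + 1942) = 3093514/(-4595550) = 3093514*(-1/4595550) = -1546757/2297775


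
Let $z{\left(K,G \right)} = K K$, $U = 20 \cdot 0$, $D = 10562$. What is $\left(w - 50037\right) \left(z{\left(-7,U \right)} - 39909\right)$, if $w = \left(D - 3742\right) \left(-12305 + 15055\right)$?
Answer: $-745579825180$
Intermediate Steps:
$U = 0$
$z{\left(K,G \right)} = K^{2}$
$w = 18755000$ ($w = \left(10562 - 3742\right) \left(-12305 + 15055\right) = 6820 \cdot 2750 = 18755000$)
$\left(w - 50037\right) \left(z{\left(-7,U \right)} - 39909\right) = \left(18755000 - 50037\right) \left(\left(-7\right)^{2} - 39909\right) = 18704963 \left(49 - 39909\right) = 18704963 \left(-39860\right) = -745579825180$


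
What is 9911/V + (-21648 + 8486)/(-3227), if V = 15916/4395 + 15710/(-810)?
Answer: -3770602198159/6040243741 ≈ -624.25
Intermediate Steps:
V = -1871783/118665 (V = 15916*(1/4395) + 15710*(-1/810) = 15916/4395 - 1571/81 = -1871783/118665 ≈ -15.774)
9911/V + (-21648 + 8486)/(-3227) = 9911/(-1871783/118665) + (-21648 + 8486)/(-3227) = 9911*(-118665/1871783) - 13162*(-1/3227) = -1176088815/1871783 + 13162/3227 = -3770602198159/6040243741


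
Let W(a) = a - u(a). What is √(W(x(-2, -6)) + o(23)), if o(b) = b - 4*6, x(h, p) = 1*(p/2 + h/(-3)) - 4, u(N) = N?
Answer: I ≈ 1.0*I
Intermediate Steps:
x(h, p) = -4 + p/2 - h/3 (x(h, p) = 1*(p*(½) + h*(-⅓)) - 4 = 1*(p/2 - h/3) - 4 = (p/2 - h/3) - 4 = -4 + p/2 - h/3)
o(b) = -24 + b (o(b) = b - 24 = -24 + b)
W(a) = 0 (W(a) = a - a = 0)
√(W(x(-2, -6)) + o(23)) = √(0 + (-24 + 23)) = √(0 - 1) = √(-1) = I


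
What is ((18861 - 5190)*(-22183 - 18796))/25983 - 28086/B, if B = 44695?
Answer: -2782215263477/129034465 ≈ -21562.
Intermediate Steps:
((18861 - 5190)*(-22183 - 18796))/25983 - 28086/B = ((18861 - 5190)*(-22183 - 18796))/25983 - 28086/44695 = (13671*(-40979))*(1/25983) - 28086*1/44695 = -560223909*1/25983 - 28086/44695 = -62247101/2887 - 28086/44695 = -2782215263477/129034465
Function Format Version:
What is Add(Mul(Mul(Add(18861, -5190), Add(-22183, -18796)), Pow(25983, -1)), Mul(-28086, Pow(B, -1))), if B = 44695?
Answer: Rational(-2782215263477, 129034465) ≈ -21562.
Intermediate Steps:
Add(Mul(Mul(Add(18861, -5190), Add(-22183, -18796)), Pow(25983, -1)), Mul(-28086, Pow(B, -1))) = Add(Mul(Mul(Add(18861, -5190), Add(-22183, -18796)), Pow(25983, -1)), Mul(-28086, Pow(44695, -1))) = Add(Mul(Mul(13671, -40979), Rational(1, 25983)), Mul(-28086, Rational(1, 44695))) = Add(Mul(-560223909, Rational(1, 25983)), Rational(-28086, 44695)) = Add(Rational(-62247101, 2887), Rational(-28086, 44695)) = Rational(-2782215263477, 129034465)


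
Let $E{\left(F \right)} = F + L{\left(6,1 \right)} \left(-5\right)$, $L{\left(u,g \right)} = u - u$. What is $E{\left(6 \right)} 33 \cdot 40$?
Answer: $7920$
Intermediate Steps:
$L{\left(u,g \right)} = 0$
$E{\left(F \right)} = F$ ($E{\left(F \right)} = F + 0 \left(-5\right) = F + 0 = F$)
$E{\left(6 \right)} 33 \cdot 40 = 6 \cdot 33 \cdot 40 = 198 \cdot 40 = 7920$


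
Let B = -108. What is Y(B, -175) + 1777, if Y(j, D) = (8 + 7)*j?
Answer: 157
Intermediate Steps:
Y(j, D) = 15*j
Y(B, -175) + 1777 = 15*(-108) + 1777 = -1620 + 1777 = 157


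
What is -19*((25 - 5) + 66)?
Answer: -1634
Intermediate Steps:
-19*((25 - 5) + 66) = -19*(20 + 66) = -19*86 = -1634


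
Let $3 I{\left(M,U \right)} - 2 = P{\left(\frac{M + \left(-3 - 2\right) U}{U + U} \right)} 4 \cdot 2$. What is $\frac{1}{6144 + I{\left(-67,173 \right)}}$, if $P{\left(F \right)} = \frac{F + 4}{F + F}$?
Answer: $\frac{699}{4294670} \approx 0.00016276$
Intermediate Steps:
$P{\left(F \right)} = \frac{4 + F}{2 F}$
$I{\left(M,U \right)} = \frac{2}{3} + \frac{8 U \left(4 + \frac{M - 5 U}{2 U}\right)}{3 \left(M - 5 U\right)}$ ($I{\left(M,U \right)} = \frac{2}{3} + \frac{\frac{4 + \frac{M + \left(-3 - 2\right) U}{U + U}}{2 \frac{M + \left(-3 - 2\right) U}{U + U}} 4 \cdot 2}{3} = \frac{2}{3} + \frac{\frac{4 + \frac{M - 5 U}{2 U}}{2 \frac{M - 5 U}{2 U}} 4 \cdot 2}{3} = \frac{2}{3} + \frac{\frac{\frac{2 U}{M - 5 U} \left(4 + \frac{M - 5 U}{2 U}\right)}{2} \cdot 4 \cdot 2}{3} = \frac{2}{3} + \frac{\frac{U \left(4 + \frac{M - 5 U}{2 U}\right)}{M - 5 U} 4 \cdot 2}{3} = \frac{2}{3} + \frac{\frac{4 U \left(4 + \frac{M - 5 U}{2 U}\right)}{M - 5 U} 2}{3} = \frac{2}{3} + \frac{8 U \frac{1}{M - 5 U} \left(4 + \frac{M - 5 U}{2 U}\right)}{3} = \frac{2}{3} + \frac{8 U \left(4 + \frac{M - 5 U}{2 U}\right)}{3 \left(M - 5 U\right)}$)
$\frac{1}{6144 + I{\left(-67,173 \right)}} = \frac{1}{6144 + \frac{2 \left(173 + 3 \left(-67\right)\right)}{3 \left(-67 - 865\right)}} = \frac{1}{6144 + \frac{2 \left(173 - 201\right)}{3 \left(-67 - 865\right)}} = \frac{1}{6144 + \frac{2}{3} \frac{1}{-932} \left(-28\right)} = \frac{1}{6144 + \frac{2}{3} \left(- \frac{1}{932}\right) \left(-28\right)} = \frac{1}{6144 + \frac{14}{699}} = \frac{1}{\frac{4294670}{699}} = \frac{699}{4294670}$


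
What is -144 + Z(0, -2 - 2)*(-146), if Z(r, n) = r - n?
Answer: -728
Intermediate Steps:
-144 + Z(0, -2 - 2)*(-146) = -144 + (0 - (-2 - 2))*(-146) = -144 + (0 - 1*(-4))*(-146) = -144 + (0 + 4)*(-146) = -144 + 4*(-146) = -144 - 584 = -728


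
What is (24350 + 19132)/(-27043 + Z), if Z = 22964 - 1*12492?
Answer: -43482/16571 ≈ -2.6240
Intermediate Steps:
Z = 10472 (Z = 22964 - 12492 = 10472)
(24350 + 19132)/(-27043 + Z) = (24350 + 19132)/(-27043 + 10472) = 43482/(-16571) = 43482*(-1/16571) = -43482/16571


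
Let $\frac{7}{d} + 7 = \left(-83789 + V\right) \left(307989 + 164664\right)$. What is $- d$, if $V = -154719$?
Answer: $\frac{7}{112731521731} \approx 6.2094 \cdot 10^{-11}$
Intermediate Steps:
$d = - \frac{7}{112731521731}$ ($d = \frac{7}{-7 + \left(-83789 - 154719\right) \left(307989 + 164664\right)} = \frac{7}{-7 - 112731521724} = \frac{7}{-112731521731} = 7 \left(- \frac{1}{112731521731}\right) = - \frac{7}{112731521731} \approx -6.2094 \cdot 10^{-11}$)
$- d = \left(-1\right) \left(- \frac{7}{112731521731}\right) = \frac{7}{112731521731}$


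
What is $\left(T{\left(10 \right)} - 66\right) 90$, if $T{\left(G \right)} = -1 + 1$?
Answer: $-5940$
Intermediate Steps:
$T{\left(G \right)} = 0$
$\left(T{\left(10 \right)} - 66\right) 90 = \left(0 - 66\right) 90 = \left(-66\right) 90 = -5940$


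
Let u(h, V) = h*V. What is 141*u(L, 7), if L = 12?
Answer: 11844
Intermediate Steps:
u(h, V) = V*h
141*u(L, 7) = 141*(7*12) = 141*84 = 11844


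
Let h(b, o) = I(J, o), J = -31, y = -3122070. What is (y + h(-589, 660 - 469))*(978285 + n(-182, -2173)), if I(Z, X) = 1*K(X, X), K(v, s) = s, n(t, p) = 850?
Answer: -3056740994665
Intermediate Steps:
I(Z, X) = X (I(Z, X) = 1*X = X)
h(b, o) = o
(y + h(-589, 660 - 469))*(978285 + n(-182, -2173)) = (-3122070 + (660 - 469))*(978285 + 850) = (-3122070 + 191)*979135 = -3121879*979135 = -3056740994665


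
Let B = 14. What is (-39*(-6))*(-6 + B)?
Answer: 1872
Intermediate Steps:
(-39*(-6))*(-6 + B) = (-39*(-6))*(-6 + 14) = 234*8 = 1872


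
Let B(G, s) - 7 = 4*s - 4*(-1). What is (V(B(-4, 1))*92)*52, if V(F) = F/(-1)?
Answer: -71760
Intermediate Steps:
B(G, s) = 11 + 4*s (B(G, s) = 7 + (4*s - 4*(-1)) = 7 + (4*s + 4) = 7 + (4 + 4*s) = 11 + 4*s)
V(F) = -F (V(F) = F*(-1) = -F)
(V(B(-4, 1))*92)*52 = (-(11 + 4*1)*92)*52 = (-(11 + 4)*92)*52 = (-1*15*92)*52 = -15*92*52 = -1380*52 = -71760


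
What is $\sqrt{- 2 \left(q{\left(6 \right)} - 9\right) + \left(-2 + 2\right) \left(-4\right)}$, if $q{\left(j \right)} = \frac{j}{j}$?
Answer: $4$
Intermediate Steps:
$q{\left(j \right)} = 1$
$\sqrt{- 2 \left(q{\left(6 \right)} - 9\right) + \left(-2 + 2\right) \left(-4\right)} = \sqrt{- 2 \left(1 - 9\right) + \left(-2 + 2\right) \left(-4\right)} = \sqrt{\left(-2\right) \left(-8\right) + 0 \left(-4\right)} = \sqrt{16 + 0} = \sqrt{16} = 4$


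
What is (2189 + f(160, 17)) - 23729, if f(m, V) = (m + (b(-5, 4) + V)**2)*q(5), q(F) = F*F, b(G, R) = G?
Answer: -13940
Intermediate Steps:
q(F) = F**2
f(m, V) = 25*m + 25*(-5 + V)**2 (f(m, V) = (m + (-5 + V)**2)*5**2 = (m + (-5 + V)**2)*25 = 25*m + 25*(-5 + V)**2)
(2189 + f(160, 17)) - 23729 = (2189 + (25*160 + 25*(-5 + 17)**2)) - 23729 = (2189 + (4000 + 25*12**2)) - 23729 = (2189 + (4000 + 25*144)) - 23729 = (2189 + (4000 + 3600)) - 23729 = (2189 + 7600) - 23729 = 9789 - 23729 = -13940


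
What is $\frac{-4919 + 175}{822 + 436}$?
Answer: $- \frac{2372}{629} \approx -3.7711$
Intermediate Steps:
$\frac{-4919 + 175}{822 + 436} = - \frac{4744}{1258} = \left(-4744\right) \frac{1}{1258} = - \frac{2372}{629}$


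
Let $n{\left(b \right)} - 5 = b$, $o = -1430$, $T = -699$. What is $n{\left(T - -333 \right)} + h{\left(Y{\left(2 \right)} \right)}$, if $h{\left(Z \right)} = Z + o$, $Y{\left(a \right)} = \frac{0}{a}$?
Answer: $-1791$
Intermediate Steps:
$Y{\left(a \right)} = 0$
$n{\left(b \right)} = 5 + b$
$h{\left(Z \right)} = -1430 + Z$ ($h{\left(Z \right)} = Z - 1430 = -1430 + Z$)
$n{\left(T - -333 \right)} + h{\left(Y{\left(2 \right)} \right)} = \left(5 - 366\right) + \left(-1430 + 0\right) = \left(5 + \left(-699 + 333\right)\right) - 1430 = \left(5 - 366\right) - 1430 = -361 - 1430 = -1791$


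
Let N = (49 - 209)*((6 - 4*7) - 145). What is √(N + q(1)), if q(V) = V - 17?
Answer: 4*√1669 ≈ 163.41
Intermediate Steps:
q(V) = -17 + V
N = 26720 (N = -160*((6 - 28) - 145) = -160*(-22 - 145) = -160*(-167) = 26720)
√(N + q(1)) = √(26720 + (-17 + 1)) = √(26720 - 16) = √26704 = 4*√1669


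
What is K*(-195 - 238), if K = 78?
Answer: -33774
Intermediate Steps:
K*(-195 - 238) = 78*(-195 - 238) = 78*(-433) = -33774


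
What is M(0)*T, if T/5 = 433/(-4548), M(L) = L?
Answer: 0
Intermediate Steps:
T = -2165/4548 (T = 5*(433/(-4548)) = 5*(433*(-1/4548)) = 5*(-433/4548) = -2165/4548 ≈ -0.47603)
M(0)*T = 0*(-2165/4548) = 0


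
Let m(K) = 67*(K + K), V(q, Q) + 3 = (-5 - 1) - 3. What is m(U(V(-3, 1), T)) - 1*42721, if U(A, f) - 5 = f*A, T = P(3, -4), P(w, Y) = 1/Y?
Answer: -41649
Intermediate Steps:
V(q, Q) = -12 (V(q, Q) = -3 + ((-5 - 1) - 3) = -3 + (-6 - 3) = -3 - 9 = -12)
T = -¼ (T = 1/(-4) = -¼ ≈ -0.25000)
U(A, f) = 5 + A*f (U(A, f) = 5 + f*A = 5 + A*f)
m(K) = 134*K (m(K) = 67*(2*K) = 134*K)
m(U(V(-3, 1), T)) - 1*42721 = 134*(5 - 12*(-¼)) - 1*42721 = 134*(5 + 3) - 42721 = 134*8 - 42721 = 1072 - 42721 = -41649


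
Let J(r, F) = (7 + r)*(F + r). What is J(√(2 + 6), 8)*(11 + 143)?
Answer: 9856 + 4620*√2 ≈ 16390.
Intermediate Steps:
J(√(2 + 6), 8)*(11 + 143) = ((√(2 + 6))² + 7*8 + 7*√(2 + 6) + 8*√(2 + 6))*(11 + 143) = ((√8)² + 56 + 7*√8 + 8*√8)*154 = ((2*√2)² + 56 + 7*(2*√2) + 8*(2*√2))*154 = (8 + 56 + 14*√2 + 16*√2)*154 = (64 + 30*√2)*154 = 9856 + 4620*√2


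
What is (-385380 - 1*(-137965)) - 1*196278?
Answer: -443693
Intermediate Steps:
(-385380 - 1*(-137965)) - 1*196278 = (-385380 + 137965) - 196278 = -247415 - 196278 = -443693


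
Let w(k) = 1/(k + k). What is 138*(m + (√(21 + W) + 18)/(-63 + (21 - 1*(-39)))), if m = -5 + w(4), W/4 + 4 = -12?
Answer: -6003/4 - 46*I*√43 ≈ -1500.8 - 301.64*I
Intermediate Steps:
W = -64 (W = -16 + 4*(-12) = -16 - 48 = -64)
w(k) = 1/(2*k)
m = -39/8 (m = -5 + (½)/4 = -5 + (½)*(¼) = -5 + ⅛ = -39/8 ≈ -4.8750)
138*(m + (√(21 + W) + 18)/(-63 + (21 - 1*(-39)))) = 138*(-39/8 + (√(21 - 64) + 18)/(-63 + (21 - 1*(-39)))) = 138*(-39/8 + (√(-43) + 18)/(-63 + (21 + 39))) = 138*(-39/8 + (I*√43 + 18)/(-63 + 60)) = 138*(-39/8 + (18 + I*√43)/(-3)) = 138*(-39/8 + (18 + I*√43)*(-⅓)) = 138*(-39/8 + (-6 - I*√43/3)) = 138*(-87/8 - I*√43/3) = -6003/4 - 46*I*√43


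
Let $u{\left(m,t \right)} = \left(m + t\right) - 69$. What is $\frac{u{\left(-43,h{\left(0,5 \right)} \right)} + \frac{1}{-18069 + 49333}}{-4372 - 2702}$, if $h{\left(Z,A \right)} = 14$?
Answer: $\frac{3063871}{221161536} \approx 0.013854$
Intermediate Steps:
$u{\left(m,t \right)} = -69 + m + t$
$\frac{u{\left(-43,h{\left(0,5 \right)} \right)} + \frac{1}{-18069 + 49333}}{-4372 - 2702} = \frac{\left(-69 - 43 + 14\right) + \frac{1}{-18069 + 49333}}{-4372 - 2702} = \frac{-98 + \frac{1}{31264}}{-7074} = \left(-98 + \frac{1}{31264}\right) \left(- \frac{1}{7074}\right) = \left(- \frac{3063871}{31264}\right) \left(- \frac{1}{7074}\right) = \frac{3063871}{221161536}$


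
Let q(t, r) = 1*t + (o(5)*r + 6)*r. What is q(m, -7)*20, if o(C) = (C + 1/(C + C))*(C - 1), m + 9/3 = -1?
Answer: 19072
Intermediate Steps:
m = -4 (m = -3 - 1 = -4)
o(C) = (-1 + C)*(C + 1/(2*C)) (o(C) = (C + 1/(2*C))*(-1 + C) = (-1 + C)*(C + 1/(2*C)))
q(t, r) = t + r*(6 + 102*r/5) (q(t, r) = 1*t + ((½ + 5² - 1*5 - ½/5)*r + 6)*r = t + ((½ + 25 - 5 - ½*⅕)*r + 6)*r = t + ((½ + 25 - 5 - ⅒)*r + 6)*r = t + (102*r/5 + 6)*r = t + (6 + 102*r/5)*r = t + r*(6 + 102*r/5))
q(m, -7)*20 = (-4 + 6*(-7) + (102/5)*(-7)²)*20 = (-4 - 42 + (102/5)*49)*20 = (-4 - 42 + 4998/5)*20 = (4768/5)*20 = 19072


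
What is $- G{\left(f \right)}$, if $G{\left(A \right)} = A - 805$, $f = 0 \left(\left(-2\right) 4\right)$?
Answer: $805$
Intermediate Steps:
$f = 0$ ($f = 0 \left(-8\right) = 0$)
$G{\left(A \right)} = -805 + A$
$- G{\left(f \right)} = - (-805 + 0) = \left(-1\right) \left(-805\right) = 805$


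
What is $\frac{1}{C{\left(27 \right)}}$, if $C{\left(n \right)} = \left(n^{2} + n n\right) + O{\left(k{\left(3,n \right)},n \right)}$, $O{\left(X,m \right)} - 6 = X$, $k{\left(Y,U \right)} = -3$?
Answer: $\frac{1}{1461} \approx 0.00068446$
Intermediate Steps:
$O{\left(X,m \right)} = 6 + X$
$C{\left(n \right)} = 3 + 2 n^{2}$ ($C{\left(n \right)} = \left(n^{2} + n n\right) + \left(6 - 3\right) = \left(n^{2} + n^{2}\right) + 3 = 2 n^{2} + 3 = 3 + 2 n^{2}$)
$\frac{1}{C{\left(27 \right)}} = \frac{1}{3 + 2 \cdot 27^{2}} = \frac{1}{3 + 2 \cdot 729} = \frac{1}{3 + 1458} = \frac{1}{1461}$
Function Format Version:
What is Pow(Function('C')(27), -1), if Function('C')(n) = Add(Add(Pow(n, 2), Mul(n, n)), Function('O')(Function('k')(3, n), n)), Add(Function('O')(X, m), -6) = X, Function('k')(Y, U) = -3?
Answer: Rational(1, 1461) ≈ 0.00068446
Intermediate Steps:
Function('O')(X, m) = Add(6, X)
Function('C')(n) = Add(3, Mul(2, Pow(n, 2))) (Function('C')(n) = Add(Add(Pow(n, 2), Mul(n, n)), Add(6, -3)) = Add(Add(Pow(n, 2), Pow(n, 2)), 3) = Add(Mul(2, Pow(n, 2)), 3) = Add(3, Mul(2, Pow(n, 2))))
Pow(Function('C')(27), -1) = Pow(Add(3, Mul(2, Pow(27, 2))), -1) = Pow(Add(3, Mul(2, 729)), -1) = Pow(Add(3, 1458), -1) = Pow(1461, -1) = Rational(1, 1461)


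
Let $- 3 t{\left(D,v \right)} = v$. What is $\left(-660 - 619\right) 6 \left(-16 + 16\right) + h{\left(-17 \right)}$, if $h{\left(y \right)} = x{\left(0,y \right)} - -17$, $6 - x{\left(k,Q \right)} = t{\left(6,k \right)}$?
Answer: $23$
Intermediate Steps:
$t{\left(D,v \right)} = - \frac{v}{3}$
$x{\left(k,Q \right)} = 6 + \frac{k}{3}$ ($x{\left(k,Q \right)} = 6 - - \frac{k}{3} = 6 + \frac{k}{3}$)
$h{\left(y \right)} = 23$ ($h{\left(y \right)} = \left(6 + \frac{1}{3} \cdot 0\right) - -17 = \left(6 + 0\right) + 17 = 6 + 17 = 23$)
$\left(-660 - 619\right) 6 \left(-16 + 16\right) + h{\left(-17 \right)} = \left(-660 - 619\right) 6 \left(-16 + 16\right) + 23 = \left(-660 - 619\right) 6 \cdot 0 + 23 = \left(-1279\right) 0 + 23 = 0 + 23 = 23$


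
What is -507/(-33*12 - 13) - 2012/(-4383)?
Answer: 3045089/1792647 ≈ 1.6987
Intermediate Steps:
-507/(-33*12 - 13) - 2012/(-4383) = -507/(-396 - 13) - 2012*(-1/4383) = -507/(-409) + 2012/4383 = -507*(-1/409) + 2012/4383 = 507/409 + 2012/4383 = 3045089/1792647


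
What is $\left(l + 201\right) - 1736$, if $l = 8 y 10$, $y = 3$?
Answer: $-1295$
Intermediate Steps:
$l = 240$ ($l = 8 \cdot 3 \cdot 10 = 24 \cdot 10 = 240$)
$\left(l + 201\right) - 1736 = \left(240 + 201\right) - 1736 = 441 - 1736 = -1295$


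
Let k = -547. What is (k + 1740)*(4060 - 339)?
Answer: 4439153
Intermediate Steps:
(k + 1740)*(4060 - 339) = (-547 + 1740)*(4060 - 339) = 1193*3721 = 4439153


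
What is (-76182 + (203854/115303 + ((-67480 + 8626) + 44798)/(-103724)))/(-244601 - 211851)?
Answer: 113886276788055/682377959597018 ≈ 0.16690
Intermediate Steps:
(-76182 + (203854/115303 + ((-67480 + 8626) + 44798)/(-103724)))/(-244601 - 211851) = (-76182 + (203854*(1/115303) + (-58854 + 44798)*(-1/103724)))/(-456452) = (-76182 + (203854/115303 - 14056*(-1/103724)))*(-1/456452) = (-76182 + (203854/115303 + 3514/25931))*(-1/456452) = (-76182 + 5691312816/2989922093)*(-1/456452) = -227772553576110/2989922093*(-1/456452) = 113886276788055/682377959597018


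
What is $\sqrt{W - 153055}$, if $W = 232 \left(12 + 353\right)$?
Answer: $5 i \sqrt{2735} \approx 261.49 i$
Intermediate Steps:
$W = 84680$ ($W = 232 \cdot 365 = 84680$)
$\sqrt{W - 153055} = \sqrt{84680 - 153055} = \sqrt{-68375} = 5 i \sqrt{2735}$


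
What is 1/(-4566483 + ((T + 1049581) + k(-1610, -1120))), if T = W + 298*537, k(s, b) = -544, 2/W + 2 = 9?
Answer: -7/23501938 ≈ -2.9785e-7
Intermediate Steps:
W = 2/7 (W = 2/(-2 + 9) = 2/7 ≈ 0.28571)
T = 1120184/7 (T = 2/7 + 298*537 = 2/7 + 160026 = 1120184/7 ≈ 1.6003e+5)
1/(-4566483 + ((T + 1049581) + k(-1610, -1120))) = 1/(-4566483 + ((1120184/7 + 1049581) - 544)) = 1/(-4566483 + (8467251/7 - 544)) = 1/(-4566483 + 8463443/7) = 1/(-23501938/7) = -7/23501938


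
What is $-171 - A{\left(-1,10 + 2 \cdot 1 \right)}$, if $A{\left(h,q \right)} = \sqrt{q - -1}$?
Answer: $-171 - \sqrt{13} \approx -174.61$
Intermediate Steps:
$A{\left(h,q \right)} = \sqrt{1 + q}$ ($A{\left(h,q \right)} = \sqrt{q + \left(-4 + 5\right)} = \sqrt{q + 1} = \sqrt{1 + q}$)
$-171 - A{\left(-1,10 + 2 \cdot 1 \right)} = -171 - \sqrt{1 + \left(10 + 2 \cdot 1\right)} = -171 - \sqrt{1 + \left(10 + 2\right)} = -171 - \sqrt{1 + 12} = -171 - \sqrt{13}$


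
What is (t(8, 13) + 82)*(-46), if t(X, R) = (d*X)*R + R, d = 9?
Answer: -47426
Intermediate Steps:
t(X, R) = R + 9*R*X (t(X, R) = (9*X)*R + R = 9*R*X + R = R + 9*R*X)
(t(8, 13) + 82)*(-46) = (13*(1 + 9*8) + 82)*(-46) = (13*(1 + 72) + 82)*(-46) = (13*73 + 82)*(-46) = (949 + 82)*(-46) = 1031*(-46) = -47426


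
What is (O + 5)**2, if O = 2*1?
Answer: 49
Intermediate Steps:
O = 2
(O + 5)**2 = (2 + 5)**2 = 7**2 = 49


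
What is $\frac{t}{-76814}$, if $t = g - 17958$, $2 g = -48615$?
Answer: $\frac{84531}{153628} \approx 0.55023$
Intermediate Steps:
$g = - \frac{48615}{2}$ ($g = \frac{1}{2} \left(-48615\right) = - \frac{48615}{2} \approx -24308.0$)
$t = - \frac{84531}{2}$ ($t = - \frac{48615}{2} - 17958 = - \frac{84531}{2} \approx -42266.0$)
$\frac{t}{-76814} = - \frac{84531}{2 \left(-76814\right)} = \left(- \frac{84531}{2}\right) \left(- \frac{1}{76814}\right) = \frac{84531}{153628}$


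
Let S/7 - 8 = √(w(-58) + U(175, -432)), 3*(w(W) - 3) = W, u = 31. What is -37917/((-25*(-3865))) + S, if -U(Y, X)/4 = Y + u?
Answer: 5373083/96625 + 7*I*√7563/3 ≈ 55.608 + 202.92*I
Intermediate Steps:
w(W) = 3 + W/3
U(Y, X) = -124 - 4*Y (U(Y, X) = -4*(Y + 31) = -4*(31 + Y) = -124 - 4*Y)
S = 56 + 7*I*√7563/3 (S = 56 + 7*√((3 + (⅓)*(-58)) + (-124 - 4*175)) = 56 + 7*√((3 - 58/3) + (-124 - 700)) = 56 + 7*√(-49/3 - 824) = 56 + 7*√(-2521/3) = 56 + 7*(I*√7563/3) = 56 + 7*I*√7563/3 ≈ 56.0 + 202.92*I)
-37917/((-25*(-3865))) + S = -37917/((-25*(-3865))) + (56 + 7*I*√7563/3) = -37917/96625 + (56 + 7*I*√7563/3) = 5373083/96625 + 7*I*√7563/3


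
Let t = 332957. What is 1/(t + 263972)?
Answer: 1/596929 ≈ 1.6752e-6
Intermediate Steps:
1/(t + 263972) = 1/(332957 + 263972) = 1/596929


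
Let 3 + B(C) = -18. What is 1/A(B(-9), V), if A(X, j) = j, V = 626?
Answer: 1/626 ≈ 0.0015974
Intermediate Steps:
B(C) = -21 (B(C) = -3 - 18 = -21)
1/A(B(-9), V) = 1/626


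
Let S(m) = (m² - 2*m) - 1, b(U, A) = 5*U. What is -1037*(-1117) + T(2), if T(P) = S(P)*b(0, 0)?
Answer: 1158329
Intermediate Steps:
S(m) = -1 + m² - 2*m
T(P) = 0 (T(P) = (-1 + P² - 2*P)*(5*0) = (-1 + P² - 2*P)*0 = 0)
-1037*(-1117) + T(2) = -1037*(-1117) + 0 = 1158329 + 0 = 1158329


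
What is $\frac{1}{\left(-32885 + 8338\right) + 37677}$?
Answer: $\frac{1}{13130} \approx 7.6161 \cdot 10^{-5}$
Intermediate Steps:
$\frac{1}{\left(-32885 + 8338\right) + 37677} = \frac{1}{-24547 + 37677} = \frac{1}{13130}$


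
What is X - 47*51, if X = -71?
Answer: -2468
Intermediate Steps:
X - 47*51 = -71 - 47*51 = -71 - 2397 = -2468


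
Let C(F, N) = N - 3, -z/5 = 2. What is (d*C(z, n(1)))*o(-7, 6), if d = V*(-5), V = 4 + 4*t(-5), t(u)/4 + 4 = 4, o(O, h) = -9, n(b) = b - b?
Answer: -540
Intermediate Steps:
n(b) = 0
z = -10 (z = -5*2 = -10)
t(u) = 0 (t(u) = -16 + 4*4 = -16 + 16 = 0)
V = 4 (V = 4 + 4*0 = 4 + 0 = 4)
C(F, N) = -3 + N
d = -20 (d = 4*(-5) = -20)
(d*C(z, n(1)))*o(-7, 6) = -20*(-3 + 0)*(-9) = -20*(-3)*(-9) = 60*(-9) = -540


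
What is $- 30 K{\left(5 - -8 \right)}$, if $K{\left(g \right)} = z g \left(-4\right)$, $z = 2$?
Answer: $3120$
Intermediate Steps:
$K{\left(g \right)} = - 8 g$ ($K{\left(g \right)} = 2 g \left(-4\right) = - 8 g$)
$- 30 K{\left(5 - -8 \right)} = - 30 \left(- 8 \left(5 - -8\right)\right) = - 30 \left(- 8 \left(5 + 8\right)\right) = - 30 \left(\left(-8\right) 13\right) = \left(-30\right) \left(-104\right) = 3120$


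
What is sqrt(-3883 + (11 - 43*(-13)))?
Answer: I*sqrt(3313) ≈ 57.559*I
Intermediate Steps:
sqrt(-3883 + (11 - 43*(-13))) = sqrt(-3883 + (11 + 559)) = sqrt(-3883 + 570) = sqrt(-3313) = I*sqrt(3313)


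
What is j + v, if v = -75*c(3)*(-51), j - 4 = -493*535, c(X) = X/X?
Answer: -259926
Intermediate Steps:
c(X) = 1
j = -263751 (j = 4 - 493*535 = 4 - 263755 = -263751)
v = 3825 (v = -75*1*(-51) = -75*(-51) = 3825)
j + v = -263751 + 3825 = -259926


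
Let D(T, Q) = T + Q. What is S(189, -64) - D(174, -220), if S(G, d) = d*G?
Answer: -12050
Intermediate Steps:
D(T, Q) = Q + T
S(G, d) = G*d
S(189, -64) - D(174, -220) = 189*(-64) - (-220 + 174) = -12096 - 1*(-46) = -12096 + 46 = -12050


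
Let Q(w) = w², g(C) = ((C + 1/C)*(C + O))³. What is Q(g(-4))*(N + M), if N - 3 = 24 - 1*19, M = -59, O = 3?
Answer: -1231016019/4096 ≈ -3.0054e+5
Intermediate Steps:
g(C) = (3 + C)³*(C + 1/C)³ (g(C) = ((C + 1/C)*(C + 3))³ = ((C + 1/C)*(3 + C))³ = ((3 + C)*(C + 1/C))³ = (3 + C)³*(C + 1/C)³)
N = 8 (N = 3 + (24 - 1*19) = 3 + (24 - 19) = 3 + 5 = 8)
Q(g(-4))*(N + M) = ((1 + (-4)²)³*(3 - 4)³/(-4)³)²*(8 - 59) = (-1/64*(1 + 16)³*(-1)³)²*(-51) = (-1/64*17³*(-1))²*(-51) = (-1/64*4913*(-1))²*(-51) = (4913/64)²*(-51) = (24137569/4096)*(-51) = -1231016019/4096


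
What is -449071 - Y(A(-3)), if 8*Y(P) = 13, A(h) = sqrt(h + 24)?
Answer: -3592581/8 ≈ -4.4907e+5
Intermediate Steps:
A(h) = sqrt(24 + h)
Y(P) = 13/8 (Y(P) = (1/8)*13 = 13/8)
-449071 - Y(A(-3)) = -449071 - 1*13/8 = -449071 - 13/8 = -3592581/8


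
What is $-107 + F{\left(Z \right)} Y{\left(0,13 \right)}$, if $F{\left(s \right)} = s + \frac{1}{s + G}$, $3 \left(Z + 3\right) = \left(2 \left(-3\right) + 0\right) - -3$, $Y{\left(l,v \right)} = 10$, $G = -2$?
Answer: $- \frac{446}{3} \approx -148.67$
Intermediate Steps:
$Z = -4$ ($Z = -3 + \frac{\left(2 \left(-3\right) + 0\right) - -3}{3} = -3 + \frac{\left(-6 + 0\right) + 3}{3} = -3 + \frac{-6 + 3}{3} = -3 + \frac{1}{3} \left(-3\right) = -3 - 1 = -4$)
$F{\left(s \right)} = s + \frac{1}{-2 + s}$ ($F{\left(s \right)} = s + \frac{1}{s - 2} = s + \frac{1}{-2 + s}$)
$-107 + F{\left(Z \right)} Y{\left(0,13 \right)} = -107 + \frac{1 + \left(-4\right)^{2} - -8}{-2 - 4} \cdot 10 = -107 + \frac{1 + 16 + 8}{-6} \cdot 10 = -107 + \left(- \frac{1}{6}\right) 25 \cdot 10 = -107 - \frac{125}{3} = - \frac{446}{3}$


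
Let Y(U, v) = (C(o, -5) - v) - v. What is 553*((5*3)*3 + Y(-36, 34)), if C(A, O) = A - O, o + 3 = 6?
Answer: -8295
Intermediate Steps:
o = 3 (o = -3 + 6 = 3)
Y(U, v) = 8 - 2*v (Y(U, v) = ((3 - 1*(-5)) - v) - v = ((3 + 5) - v) - v = (8 - v) - v = 8 - 2*v)
553*((5*3)*3 + Y(-36, 34)) = 553*((5*3)*3 + (8 - 2*34)) = 553*(15*3 + (8 - 68)) = 553*(45 - 60) = 553*(-15) = -8295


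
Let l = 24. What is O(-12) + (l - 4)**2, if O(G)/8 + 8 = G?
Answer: 240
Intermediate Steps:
O(G) = -64 + 8*G
O(-12) + (l - 4)**2 = (-64 + 8*(-12)) + (24 - 4)**2 = (-64 - 96) + 20**2 = -160 + 400 = 240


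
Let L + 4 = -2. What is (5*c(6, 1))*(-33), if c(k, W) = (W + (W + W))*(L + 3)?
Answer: 1485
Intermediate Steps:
L = -6 (L = -4 - 2 = -6)
c(k, W) = -9*W (c(k, W) = (W + (W + W))*(-6 + 3) = (W + 2*W)*(-3) = (3*W)*(-3) = -9*W)
(5*c(6, 1))*(-33) = (5*(-9*1))*(-33) = (5*(-9))*(-33) = -45*(-33) = 1485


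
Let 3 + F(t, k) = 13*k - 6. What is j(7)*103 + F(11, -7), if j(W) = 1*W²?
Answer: 4947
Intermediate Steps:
j(W) = W²
F(t, k) = -9 + 13*k (F(t, k) = -3 + (13*k - 6) = -3 + (-6 + 13*k) = -9 + 13*k)
j(7)*103 + F(11, -7) = 7²*103 + (-9 + 13*(-7)) = 49*103 + (-9 - 91) = 5047 - 100 = 4947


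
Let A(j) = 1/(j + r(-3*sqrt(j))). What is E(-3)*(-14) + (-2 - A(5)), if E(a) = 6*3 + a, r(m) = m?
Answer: -847/4 + 3*sqrt(5)/20 ≈ -211.41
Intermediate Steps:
A(j) = 1/(j - 3*sqrt(j))
E(a) = 18 + a
E(-3)*(-14) + (-2 - A(5)) = (18 - 3)*(-14) + (-2 - 1/(5 - 3*sqrt(5))) = 15*(-14) + (-2 - 1/(5 - 3*sqrt(5))) = -210 + (-2 - 1/(5 - 3*sqrt(5))) = -212 - 1/(5 - 3*sqrt(5))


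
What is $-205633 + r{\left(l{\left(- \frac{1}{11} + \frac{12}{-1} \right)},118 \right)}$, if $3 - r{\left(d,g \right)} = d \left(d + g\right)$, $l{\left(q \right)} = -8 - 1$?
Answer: $-204649$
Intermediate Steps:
$l{\left(q \right)} = -9$
$r{\left(d,g \right)} = 3 - d \left(d + g\right)$
$-205633 + r{\left(l{\left(- \frac{1}{11} + \frac{12}{-1} \right)},118 \right)} = -205633 - \left(78 - 1062\right) = -205633 + \left(3 - 81 + 1062\right) = -205633 + 984 = -204649$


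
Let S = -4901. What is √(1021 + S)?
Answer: 2*I*√970 ≈ 62.29*I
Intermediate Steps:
√(1021 + S) = √(1021 - 4901) = √(-3880) = 2*I*√970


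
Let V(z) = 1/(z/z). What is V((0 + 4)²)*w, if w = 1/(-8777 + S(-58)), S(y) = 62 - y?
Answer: -1/8657 ≈ -0.00011551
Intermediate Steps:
w = -1/8657 (w = 1/(-8777 + (62 - 1*(-58))) = 1/(-8777 + (62 + 58)) = 1/(-8777 + 120) = 1/(-8657) = -1/8657 ≈ -0.00011551)
V(z) = 1 (V(z) = 1/1 = 1)
V((0 + 4)²)*w = 1*(-1/8657) = -1/8657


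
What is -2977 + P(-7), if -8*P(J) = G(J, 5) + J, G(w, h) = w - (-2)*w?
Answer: -5947/2 ≈ -2973.5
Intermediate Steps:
G(w, h) = 3*w (G(w, h) = w + 2*w = 3*w)
P(J) = -J/2 (P(J) = -(3*J + J)/8 = -J/2)
-2977 + P(-7) = -2977 - ½*(-7) = -2977 + 7/2 = -5947/2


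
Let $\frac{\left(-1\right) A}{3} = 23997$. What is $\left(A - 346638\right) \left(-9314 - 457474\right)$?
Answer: $195410993652$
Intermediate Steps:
$A = -71991$ ($A = \left(-3\right) 23997 = -71991$)
$\left(A - 346638\right) \left(-9314 - 457474\right) = \left(-71991 - 346638\right) \left(-9314 - 457474\right) = \left(-418629\right) \left(-466788\right) = 195410993652$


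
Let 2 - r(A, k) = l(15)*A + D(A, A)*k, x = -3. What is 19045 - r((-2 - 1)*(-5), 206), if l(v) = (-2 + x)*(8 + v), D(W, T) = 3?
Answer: 17936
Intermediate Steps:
l(v) = -40 - 5*v (l(v) = (-2 - 3)*(8 + v) = -5*(8 + v) = -40 - 5*v)
r(A, k) = 2 - 3*k + 115*A (r(A, k) = 2 - ((-40 - 5*15)*A + 3*k) = 2 - ((-40 - 75)*A + 3*k) = 2 - (-115*A + 3*k) = 2 + (-3*k + 115*A) = 2 - 3*k + 115*A)
19045 - r((-2 - 1)*(-5), 206) = 19045 - (2 - 3*206 + 115*((-2 - 1)*(-5))) = 19045 - (2 - 618 + 115*(-3*(-5))) = 19045 - (2 - 618 + 115*15) = 19045 - (2 - 618 + 1725) = 19045 - 1*1109 = 19045 - 1109 = 17936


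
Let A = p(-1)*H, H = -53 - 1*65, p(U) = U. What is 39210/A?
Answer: 19605/59 ≈ 332.29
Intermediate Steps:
H = -118 (H = -53 - 65 = -118)
A = 118 (A = -1*(-118) = 118)
39210/A = 39210/118 = 39210*(1/118) = 19605/59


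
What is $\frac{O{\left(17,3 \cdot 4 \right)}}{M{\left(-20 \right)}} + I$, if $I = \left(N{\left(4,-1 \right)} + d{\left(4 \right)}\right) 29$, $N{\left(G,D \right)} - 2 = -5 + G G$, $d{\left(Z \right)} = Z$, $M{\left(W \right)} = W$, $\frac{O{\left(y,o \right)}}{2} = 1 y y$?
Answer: $\frac{4641}{10} \approx 464.1$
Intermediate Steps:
$O{\left(y,o \right)} = 2 y^{2}$ ($O{\left(y,o \right)} = 2 \cdot 1 y y = 2 y y = 2 y^{2}$)
$N{\left(G,D \right)} = -3 + G^{2}$ ($N{\left(G,D \right)} = 2 + \left(-5 + G G\right) = 2 + \left(-5 + G^{2}\right) = -3 + G^{2}$)
$I = 493$ ($I = \left(\left(-3 + 4^{2}\right) + 4\right) 29 = \left(\left(-3 + 16\right) + 4\right) 29 = \left(13 + 4\right) 29 = 17 \cdot 29 = 493$)
$\frac{O{\left(17,3 \cdot 4 \right)}}{M{\left(-20 \right)}} + I = \frac{2 \cdot 17^{2}}{-20} + 493 = 2 \cdot 289 \left(- \frac{1}{20}\right) + 493 = 578 \left(- \frac{1}{20}\right) + 493 = - \frac{289}{10} + 493 = \frac{4641}{10}$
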